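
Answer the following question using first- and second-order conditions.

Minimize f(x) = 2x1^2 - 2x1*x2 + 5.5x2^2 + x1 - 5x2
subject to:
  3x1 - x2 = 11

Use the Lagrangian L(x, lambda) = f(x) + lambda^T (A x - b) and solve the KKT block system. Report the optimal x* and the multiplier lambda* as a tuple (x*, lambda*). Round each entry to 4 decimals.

Form the Lagrangian:
  L(x, lambda) = (1/2) x^T Q x + c^T x + lambda^T (A x - b)
Stationarity (grad_x L = 0): Q x + c + A^T lambda = 0.
Primal feasibility: A x = b.

This gives the KKT block system:
  [ Q   A^T ] [ x     ]   [-c ]
  [ A    0  ] [ lambda ] = [ b ]

Solving the linear system:
  x*      = (3.9011, 0.7033)
  lambda* = (-5.0659)
  f(x*)   = 28.0549

x* = (3.9011, 0.7033), lambda* = (-5.0659)


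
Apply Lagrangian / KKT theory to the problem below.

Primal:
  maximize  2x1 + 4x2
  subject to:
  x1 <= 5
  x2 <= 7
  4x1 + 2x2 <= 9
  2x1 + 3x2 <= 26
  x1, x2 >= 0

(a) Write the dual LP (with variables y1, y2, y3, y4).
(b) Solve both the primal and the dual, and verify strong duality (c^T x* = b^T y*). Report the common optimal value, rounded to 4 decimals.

The standard primal-dual pair for 'max c^T x s.t. A x <= b, x >= 0' is:
  Dual:  min b^T y  s.t.  A^T y >= c,  y >= 0.

So the dual LP is:
  minimize  5y1 + 7y2 + 9y3 + 26y4
  subject to:
    y1 + 4y3 + 2y4 >= 2
    y2 + 2y3 + 3y4 >= 4
    y1, y2, y3, y4 >= 0

Solving the primal: x* = (0, 4.5).
  primal value c^T x* = 18.
Solving the dual: y* = (0, 0, 2, 0).
  dual value b^T y* = 18.
Strong duality: c^T x* = b^T y*. Confirmed.

18


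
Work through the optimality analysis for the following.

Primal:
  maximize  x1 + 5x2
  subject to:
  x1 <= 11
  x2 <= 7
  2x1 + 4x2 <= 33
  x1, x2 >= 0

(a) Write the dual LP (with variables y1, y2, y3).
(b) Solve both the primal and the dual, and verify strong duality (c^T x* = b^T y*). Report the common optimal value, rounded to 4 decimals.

The standard primal-dual pair for 'max c^T x s.t. A x <= b, x >= 0' is:
  Dual:  min b^T y  s.t.  A^T y >= c,  y >= 0.

So the dual LP is:
  minimize  11y1 + 7y2 + 33y3
  subject to:
    y1 + 2y3 >= 1
    y2 + 4y3 >= 5
    y1, y2, y3 >= 0

Solving the primal: x* = (2.5, 7).
  primal value c^T x* = 37.5.
Solving the dual: y* = (0, 3, 0.5).
  dual value b^T y* = 37.5.
Strong duality: c^T x* = b^T y*. Confirmed.

37.5


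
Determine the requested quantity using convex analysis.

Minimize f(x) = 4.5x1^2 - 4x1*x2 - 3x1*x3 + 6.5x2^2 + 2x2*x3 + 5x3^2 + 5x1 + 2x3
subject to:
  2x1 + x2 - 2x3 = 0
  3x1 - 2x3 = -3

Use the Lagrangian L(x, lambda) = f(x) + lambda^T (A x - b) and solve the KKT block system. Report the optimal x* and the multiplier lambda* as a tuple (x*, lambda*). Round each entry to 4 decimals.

Form the Lagrangian:
  L(x, lambda) = (1/2) x^T Q x + c^T x + lambda^T (A x - b)
Stationarity (grad_x L = 0): Q x + c + A^T lambda = 0.
Primal feasibility: A x = b.

This gives the KKT block system:
  [ Q   A^T ] [ x     ]   [-c ]
  [ A    0  ] [ lambda ] = [ b ]

Solving the linear system:
  x*      = (-1.9403, 1.0597, -1.4104)
  lambda* = (-18.7164, 16.6343)
  f(x*)   = 18.6903

x* = (-1.9403, 1.0597, -1.4104), lambda* = (-18.7164, 16.6343)


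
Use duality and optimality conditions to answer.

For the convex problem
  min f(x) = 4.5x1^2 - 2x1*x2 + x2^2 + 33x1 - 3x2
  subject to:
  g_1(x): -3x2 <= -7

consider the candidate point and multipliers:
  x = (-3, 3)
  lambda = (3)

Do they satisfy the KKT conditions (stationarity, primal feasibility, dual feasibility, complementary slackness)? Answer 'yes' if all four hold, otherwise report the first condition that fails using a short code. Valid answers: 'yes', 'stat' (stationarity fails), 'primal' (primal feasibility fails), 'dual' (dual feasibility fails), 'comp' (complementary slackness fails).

Gradient of f: grad f(x) = Q x + c = (0, 9)
Constraint values g_i(x) = a_i^T x - b_i:
  g_1((-3, 3)) = -2
Stationarity residual: grad f(x) + sum_i lambda_i a_i = (0, 0)
  -> stationarity OK
Primal feasibility (all g_i <= 0): OK
Dual feasibility (all lambda_i >= 0): OK
Complementary slackness (lambda_i * g_i(x) = 0 for all i): FAILS

Verdict: the first failing condition is complementary_slackness -> comp.

comp


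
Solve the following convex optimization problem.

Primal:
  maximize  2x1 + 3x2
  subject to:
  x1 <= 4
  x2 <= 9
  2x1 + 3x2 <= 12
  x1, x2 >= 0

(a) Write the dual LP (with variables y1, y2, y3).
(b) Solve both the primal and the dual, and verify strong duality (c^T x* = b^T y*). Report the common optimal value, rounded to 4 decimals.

The standard primal-dual pair for 'max c^T x s.t. A x <= b, x >= 0' is:
  Dual:  min b^T y  s.t.  A^T y >= c,  y >= 0.

So the dual LP is:
  minimize  4y1 + 9y2 + 12y3
  subject to:
    y1 + 2y3 >= 2
    y2 + 3y3 >= 3
    y1, y2, y3 >= 0

Solving the primal: x* = (0, 4).
  primal value c^T x* = 12.
Solving the dual: y* = (0, 0, 1).
  dual value b^T y* = 12.
Strong duality: c^T x* = b^T y*. Confirmed.

12


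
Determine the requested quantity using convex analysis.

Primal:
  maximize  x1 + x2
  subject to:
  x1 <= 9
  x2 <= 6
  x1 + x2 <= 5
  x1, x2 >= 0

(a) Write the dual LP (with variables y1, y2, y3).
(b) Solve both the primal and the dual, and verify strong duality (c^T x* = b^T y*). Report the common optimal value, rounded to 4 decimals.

The standard primal-dual pair for 'max c^T x s.t. A x <= b, x >= 0' is:
  Dual:  min b^T y  s.t.  A^T y >= c,  y >= 0.

So the dual LP is:
  minimize  9y1 + 6y2 + 5y3
  subject to:
    y1 + y3 >= 1
    y2 + y3 >= 1
    y1, y2, y3 >= 0

Solving the primal: x* = (5, 0).
  primal value c^T x* = 5.
Solving the dual: y* = (0, 0, 1).
  dual value b^T y* = 5.
Strong duality: c^T x* = b^T y*. Confirmed.

5


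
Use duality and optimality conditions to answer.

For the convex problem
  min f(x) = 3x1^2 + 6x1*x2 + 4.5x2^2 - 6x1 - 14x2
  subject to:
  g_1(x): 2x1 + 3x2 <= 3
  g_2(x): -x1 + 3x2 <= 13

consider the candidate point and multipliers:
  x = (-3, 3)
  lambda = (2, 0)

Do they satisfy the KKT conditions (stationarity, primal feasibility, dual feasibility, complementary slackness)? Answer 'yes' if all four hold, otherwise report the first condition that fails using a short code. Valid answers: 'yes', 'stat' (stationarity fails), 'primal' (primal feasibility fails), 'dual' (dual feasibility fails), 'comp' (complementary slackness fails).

Gradient of f: grad f(x) = Q x + c = (-6, -5)
Constraint values g_i(x) = a_i^T x - b_i:
  g_1((-3, 3)) = 0
  g_2((-3, 3)) = -1
Stationarity residual: grad f(x) + sum_i lambda_i a_i = (-2, 1)
  -> stationarity FAILS
Primal feasibility (all g_i <= 0): OK
Dual feasibility (all lambda_i >= 0): OK
Complementary slackness (lambda_i * g_i(x) = 0 for all i): OK

Verdict: the first failing condition is stationarity -> stat.

stat


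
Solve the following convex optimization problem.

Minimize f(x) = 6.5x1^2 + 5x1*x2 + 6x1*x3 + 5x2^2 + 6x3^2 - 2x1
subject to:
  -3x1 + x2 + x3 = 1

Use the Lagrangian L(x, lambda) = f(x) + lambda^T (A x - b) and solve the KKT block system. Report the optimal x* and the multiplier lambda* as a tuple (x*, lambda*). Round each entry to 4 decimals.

Form the Lagrangian:
  L(x, lambda) = (1/2) x^T Q x + c^T x + lambda^T (A x - b)
Stationarity (grad_x L = 0): Q x + c + A^T lambda = 0.
Primal feasibility: A x = b.

This gives the KKT block system:
  [ Q   A^T ] [ x     ]   [-c ]
  [ A    0  ] [ lambda ] = [ b ]

Solving the linear system:
  x*      = (-0.2091, 0.1938, 0.1789)
  lambda* = (-0.8921)
  f(x*)   = 0.6552

x* = (-0.2091, 0.1938, 0.1789), lambda* = (-0.8921)


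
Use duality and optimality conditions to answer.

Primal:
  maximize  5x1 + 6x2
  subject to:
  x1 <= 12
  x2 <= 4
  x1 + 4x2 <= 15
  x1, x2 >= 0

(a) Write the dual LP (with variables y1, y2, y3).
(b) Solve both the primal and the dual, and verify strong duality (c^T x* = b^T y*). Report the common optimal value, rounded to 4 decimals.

The standard primal-dual pair for 'max c^T x s.t. A x <= b, x >= 0' is:
  Dual:  min b^T y  s.t.  A^T y >= c,  y >= 0.

So the dual LP is:
  minimize  12y1 + 4y2 + 15y3
  subject to:
    y1 + y3 >= 5
    y2 + 4y3 >= 6
    y1, y2, y3 >= 0

Solving the primal: x* = (12, 0.75).
  primal value c^T x* = 64.5.
Solving the dual: y* = (3.5, 0, 1.5).
  dual value b^T y* = 64.5.
Strong duality: c^T x* = b^T y*. Confirmed.

64.5


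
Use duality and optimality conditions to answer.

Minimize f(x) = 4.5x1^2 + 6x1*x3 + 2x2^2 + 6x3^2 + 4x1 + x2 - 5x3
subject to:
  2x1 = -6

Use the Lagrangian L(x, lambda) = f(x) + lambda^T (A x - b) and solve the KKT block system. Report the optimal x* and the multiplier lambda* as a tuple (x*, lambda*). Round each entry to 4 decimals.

Form the Lagrangian:
  L(x, lambda) = (1/2) x^T Q x + c^T x + lambda^T (A x - b)
Stationarity (grad_x L = 0): Q x + c + A^T lambda = 0.
Primal feasibility: A x = b.

This gives the KKT block system:
  [ Q   A^T ] [ x     ]   [-c ]
  [ A    0  ] [ lambda ] = [ b ]

Solving the linear system:
  x*      = (-3, -0.25, 1.9167)
  lambda* = (5.75)
  f(x*)   = 6.3333

x* = (-3, -0.25, 1.9167), lambda* = (5.75)


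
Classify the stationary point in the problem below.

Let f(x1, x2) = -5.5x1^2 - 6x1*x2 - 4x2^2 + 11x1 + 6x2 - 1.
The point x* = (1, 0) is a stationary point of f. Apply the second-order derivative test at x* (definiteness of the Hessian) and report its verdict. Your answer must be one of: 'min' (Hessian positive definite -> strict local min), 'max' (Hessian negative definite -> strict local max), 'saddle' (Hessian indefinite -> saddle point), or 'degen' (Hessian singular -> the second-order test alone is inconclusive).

Compute the Hessian H = grad^2 f:
  H = [[-11, -6], [-6, -8]]
Verify stationarity: grad f(x*) = H x* + g = (0, 0).
Eigenvalues of H: -15.6847, -3.3153.
Both eigenvalues < 0, so H is negative definite -> x* is a strict local max.

max


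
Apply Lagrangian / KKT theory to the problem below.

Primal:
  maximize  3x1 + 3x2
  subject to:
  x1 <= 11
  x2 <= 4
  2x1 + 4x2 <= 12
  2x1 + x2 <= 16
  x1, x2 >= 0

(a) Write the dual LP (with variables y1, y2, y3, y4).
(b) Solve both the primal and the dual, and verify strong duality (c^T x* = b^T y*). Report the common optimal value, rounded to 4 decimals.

The standard primal-dual pair for 'max c^T x s.t. A x <= b, x >= 0' is:
  Dual:  min b^T y  s.t.  A^T y >= c,  y >= 0.

So the dual LP is:
  minimize  11y1 + 4y2 + 12y3 + 16y4
  subject to:
    y1 + 2y3 + 2y4 >= 3
    y2 + 4y3 + y4 >= 3
    y1, y2, y3, y4 >= 0

Solving the primal: x* = (6, 0).
  primal value c^T x* = 18.
Solving the dual: y* = (0, 0, 1.5, 0).
  dual value b^T y* = 18.
Strong duality: c^T x* = b^T y*. Confirmed.

18


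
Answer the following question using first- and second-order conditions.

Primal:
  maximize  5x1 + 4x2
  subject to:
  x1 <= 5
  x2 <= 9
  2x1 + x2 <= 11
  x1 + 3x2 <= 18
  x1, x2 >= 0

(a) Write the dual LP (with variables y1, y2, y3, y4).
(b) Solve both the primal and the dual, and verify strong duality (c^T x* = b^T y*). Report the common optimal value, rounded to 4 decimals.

The standard primal-dual pair for 'max c^T x s.t. A x <= b, x >= 0' is:
  Dual:  min b^T y  s.t.  A^T y >= c,  y >= 0.

So the dual LP is:
  minimize  5y1 + 9y2 + 11y3 + 18y4
  subject to:
    y1 + 2y3 + y4 >= 5
    y2 + y3 + 3y4 >= 4
    y1, y2, y3, y4 >= 0

Solving the primal: x* = (3, 5).
  primal value c^T x* = 35.
Solving the dual: y* = (0, 0, 2.2, 0.6).
  dual value b^T y* = 35.
Strong duality: c^T x* = b^T y*. Confirmed.

35


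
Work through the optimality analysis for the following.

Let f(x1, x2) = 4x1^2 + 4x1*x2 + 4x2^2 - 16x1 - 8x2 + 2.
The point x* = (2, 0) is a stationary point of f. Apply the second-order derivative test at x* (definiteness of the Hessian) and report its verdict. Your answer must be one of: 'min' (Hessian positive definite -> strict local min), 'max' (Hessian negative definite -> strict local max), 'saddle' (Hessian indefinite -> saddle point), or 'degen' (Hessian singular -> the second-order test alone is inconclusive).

Compute the Hessian H = grad^2 f:
  H = [[8, 4], [4, 8]]
Verify stationarity: grad f(x*) = H x* + g = (0, 0).
Eigenvalues of H: 4, 12.
Both eigenvalues > 0, so H is positive definite -> x* is a strict local min.

min


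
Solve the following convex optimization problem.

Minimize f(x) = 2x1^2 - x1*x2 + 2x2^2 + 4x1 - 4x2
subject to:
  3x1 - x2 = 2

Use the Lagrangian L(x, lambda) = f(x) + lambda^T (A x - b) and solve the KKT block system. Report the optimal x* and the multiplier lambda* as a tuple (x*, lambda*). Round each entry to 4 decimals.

Form the Lagrangian:
  L(x, lambda) = (1/2) x^T Q x + c^T x + lambda^T (A x - b)
Stationarity (grad_x L = 0): Q x + c + A^T lambda = 0.
Primal feasibility: A x = b.

This gives the KKT block system:
  [ Q   A^T ] [ x     ]   [-c ]
  [ A    0  ] [ lambda ] = [ b ]

Solving the linear system:
  x*      = (0.8824, 0.6471)
  lambda* = (-2.2941)
  f(x*)   = 2.7647

x* = (0.8824, 0.6471), lambda* = (-2.2941)


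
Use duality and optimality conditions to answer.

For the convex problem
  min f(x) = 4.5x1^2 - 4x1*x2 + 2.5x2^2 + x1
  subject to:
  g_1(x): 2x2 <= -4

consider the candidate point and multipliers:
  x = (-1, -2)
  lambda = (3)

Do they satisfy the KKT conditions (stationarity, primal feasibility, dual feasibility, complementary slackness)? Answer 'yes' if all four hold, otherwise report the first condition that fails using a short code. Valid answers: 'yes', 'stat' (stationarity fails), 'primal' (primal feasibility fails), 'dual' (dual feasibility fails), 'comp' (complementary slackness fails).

Gradient of f: grad f(x) = Q x + c = (0, -6)
Constraint values g_i(x) = a_i^T x - b_i:
  g_1((-1, -2)) = 0
Stationarity residual: grad f(x) + sum_i lambda_i a_i = (0, 0)
  -> stationarity OK
Primal feasibility (all g_i <= 0): OK
Dual feasibility (all lambda_i >= 0): OK
Complementary slackness (lambda_i * g_i(x) = 0 for all i): OK

Verdict: yes, KKT holds.

yes


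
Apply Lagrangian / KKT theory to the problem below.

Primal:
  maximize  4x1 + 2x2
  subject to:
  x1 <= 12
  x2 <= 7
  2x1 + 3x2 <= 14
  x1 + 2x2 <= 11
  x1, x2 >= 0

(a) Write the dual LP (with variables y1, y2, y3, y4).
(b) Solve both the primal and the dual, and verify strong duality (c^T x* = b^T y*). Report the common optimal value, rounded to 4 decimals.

The standard primal-dual pair for 'max c^T x s.t. A x <= b, x >= 0' is:
  Dual:  min b^T y  s.t.  A^T y >= c,  y >= 0.

So the dual LP is:
  minimize  12y1 + 7y2 + 14y3 + 11y4
  subject to:
    y1 + 2y3 + y4 >= 4
    y2 + 3y3 + 2y4 >= 2
    y1, y2, y3, y4 >= 0

Solving the primal: x* = (7, 0).
  primal value c^T x* = 28.
Solving the dual: y* = (0, 0, 2, 0).
  dual value b^T y* = 28.
Strong duality: c^T x* = b^T y*. Confirmed.

28


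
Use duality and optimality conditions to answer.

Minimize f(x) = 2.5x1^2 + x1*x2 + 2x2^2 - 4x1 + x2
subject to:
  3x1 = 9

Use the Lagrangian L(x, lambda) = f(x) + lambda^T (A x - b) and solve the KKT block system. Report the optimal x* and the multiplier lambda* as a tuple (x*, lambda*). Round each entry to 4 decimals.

Form the Lagrangian:
  L(x, lambda) = (1/2) x^T Q x + c^T x + lambda^T (A x - b)
Stationarity (grad_x L = 0): Q x + c + A^T lambda = 0.
Primal feasibility: A x = b.

This gives the KKT block system:
  [ Q   A^T ] [ x     ]   [-c ]
  [ A    0  ] [ lambda ] = [ b ]

Solving the linear system:
  x*      = (3, -1)
  lambda* = (-3.3333)
  f(x*)   = 8.5

x* = (3, -1), lambda* = (-3.3333)


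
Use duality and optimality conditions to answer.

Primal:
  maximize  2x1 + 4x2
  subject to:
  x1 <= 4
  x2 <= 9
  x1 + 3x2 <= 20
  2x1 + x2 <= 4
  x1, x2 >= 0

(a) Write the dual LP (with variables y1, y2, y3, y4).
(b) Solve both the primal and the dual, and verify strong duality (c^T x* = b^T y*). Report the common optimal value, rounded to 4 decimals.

The standard primal-dual pair for 'max c^T x s.t. A x <= b, x >= 0' is:
  Dual:  min b^T y  s.t.  A^T y >= c,  y >= 0.

So the dual LP is:
  minimize  4y1 + 9y2 + 20y3 + 4y4
  subject to:
    y1 + y3 + 2y4 >= 2
    y2 + 3y3 + y4 >= 4
    y1, y2, y3, y4 >= 0

Solving the primal: x* = (0, 4).
  primal value c^T x* = 16.
Solving the dual: y* = (0, 0, 0, 4).
  dual value b^T y* = 16.
Strong duality: c^T x* = b^T y*. Confirmed.

16


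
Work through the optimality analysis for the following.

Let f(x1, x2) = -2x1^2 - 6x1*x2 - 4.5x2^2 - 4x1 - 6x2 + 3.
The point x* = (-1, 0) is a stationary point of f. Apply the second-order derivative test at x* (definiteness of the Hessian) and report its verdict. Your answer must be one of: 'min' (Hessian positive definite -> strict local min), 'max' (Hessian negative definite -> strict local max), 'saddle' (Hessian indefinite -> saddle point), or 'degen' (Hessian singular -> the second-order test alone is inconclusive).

Compute the Hessian H = grad^2 f:
  H = [[-4, -6], [-6, -9]]
Verify stationarity: grad f(x*) = H x* + g = (0, 0).
Eigenvalues of H: -13, 0.
H has a zero eigenvalue (singular; negative semidefinite but not definite), so H is neither positive definite, negative definite, nor indefinite. The second-order test alone is inconclusive -> degen.
(Indeed, f is constant along the null direction of H through x*, so x* is not a strict local extremum.)

degen


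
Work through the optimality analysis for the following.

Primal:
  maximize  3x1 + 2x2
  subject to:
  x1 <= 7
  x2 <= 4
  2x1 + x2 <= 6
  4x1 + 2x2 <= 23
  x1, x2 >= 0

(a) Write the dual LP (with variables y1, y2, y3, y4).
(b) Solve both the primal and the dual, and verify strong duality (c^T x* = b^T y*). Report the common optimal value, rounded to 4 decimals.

The standard primal-dual pair for 'max c^T x s.t. A x <= b, x >= 0' is:
  Dual:  min b^T y  s.t.  A^T y >= c,  y >= 0.

So the dual LP is:
  minimize  7y1 + 4y2 + 6y3 + 23y4
  subject to:
    y1 + 2y3 + 4y4 >= 3
    y2 + y3 + 2y4 >= 2
    y1, y2, y3, y4 >= 0

Solving the primal: x* = (1, 4).
  primal value c^T x* = 11.
Solving the dual: y* = (0, 0.5, 1.5, 0).
  dual value b^T y* = 11.
Strong duality: c^T x* = b^T y*. Confirmed.

11


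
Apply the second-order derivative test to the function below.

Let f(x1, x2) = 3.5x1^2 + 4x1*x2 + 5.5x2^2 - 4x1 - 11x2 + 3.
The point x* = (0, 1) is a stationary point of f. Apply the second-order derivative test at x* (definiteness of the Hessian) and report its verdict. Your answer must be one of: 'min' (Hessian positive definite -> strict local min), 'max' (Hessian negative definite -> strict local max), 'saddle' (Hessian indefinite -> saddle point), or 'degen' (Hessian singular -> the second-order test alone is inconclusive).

Compute the Hessian H = grad^2 f:
  H = [[7, 4], [4, 11]]
Verify stationarity: grad f(x*) = H x* + g = (0, 0).
Eigenvalues of H: 4.5279, 13.4721.
Both eigenvalues > 0, so H is positive definite -> x* is a strict local min.

min


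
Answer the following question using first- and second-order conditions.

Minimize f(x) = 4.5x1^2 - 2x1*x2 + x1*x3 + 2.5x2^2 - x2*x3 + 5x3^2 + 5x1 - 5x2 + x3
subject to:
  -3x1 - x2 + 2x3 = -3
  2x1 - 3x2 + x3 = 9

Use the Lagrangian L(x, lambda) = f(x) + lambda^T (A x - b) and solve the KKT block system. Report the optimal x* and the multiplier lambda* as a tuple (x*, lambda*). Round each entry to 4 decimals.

Form the Lagrangian:
  L(x, lambda) = (1/2) x^T Q x + c^T x + lambda^T (A x - b)
Stationarity (grad_x L = 0): Q x + c + A^T lambda = 0.
Primal feasibility: A x = b.

This gives the KKT block system:
  [ Q   A^T ] [ x     ]   [-c ]
  [ A    0  ] [ lambda ] = [ b ]

Solving the linear system:
  x*      = (1.4926, -2.1103, -0.3162)
  lambda* = (2.7794, -7)
  f(x*)   = 44.5184

x* = (1.4926, -2.1103, -0.3162), lambda* = (2.7794, -7)


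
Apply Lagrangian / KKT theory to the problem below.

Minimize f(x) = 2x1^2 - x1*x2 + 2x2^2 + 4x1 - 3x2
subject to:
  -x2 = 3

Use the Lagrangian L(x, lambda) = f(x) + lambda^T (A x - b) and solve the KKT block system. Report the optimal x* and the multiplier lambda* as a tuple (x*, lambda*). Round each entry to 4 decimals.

Form the Lagrangian:
  L(x, lambda) = (1/2) x^T Q x + c^T x + lambda^T (A x - b)
Stationarity (grad_x L = 0): Q x + c + A^T lambda = 0.
Primal feasibility: A x = b.

This gives the KKT block system:
  [ Q   A^T ] [ x     ]   [-c ]
  [ A    0  ] [ lambda ] = [ b ]

Solving the linear system:
  x*      = (-1.75, -3)
  lambda* = (-13.25)
  f(x*)   = 20.875

x* = (-1.75, -3), lambda* = (-13.25)


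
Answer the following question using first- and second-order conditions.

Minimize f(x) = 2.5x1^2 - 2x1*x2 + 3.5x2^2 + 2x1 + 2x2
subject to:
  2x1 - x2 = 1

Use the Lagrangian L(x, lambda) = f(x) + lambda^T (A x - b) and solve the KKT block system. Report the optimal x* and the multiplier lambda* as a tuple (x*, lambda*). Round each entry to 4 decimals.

Form the Lagrangian:
  L(x, lambda) = (1/2) x^T Q x + c^T x + lambda^T (A x - b)
Stationarity (grad_x L = 0): Q x + c + A^T lambda = 0.
Primal feasibility: A x = b.

This gives the KKT block system:
  [ Q   A^T ] [ x     ]   [-c ]
  [ A    0  ] [ lambda ] = [ b ]

Solving the linear system:
  x*      = (0.24, -0.52)
  lambda* = (-2.12)
  f(x*)   = 0.78

x* = (0.24, -0.52), lambda* = (-2.12)


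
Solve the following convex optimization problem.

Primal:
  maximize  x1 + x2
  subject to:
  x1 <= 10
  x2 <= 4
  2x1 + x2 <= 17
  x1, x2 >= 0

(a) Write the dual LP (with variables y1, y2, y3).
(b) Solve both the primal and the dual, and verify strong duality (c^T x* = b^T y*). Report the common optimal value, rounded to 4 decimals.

The standard primal-dual pair for 'max c^T x s.t. A x <= b, x >= 0' is:
  Dual:  min b^T y  s.t.  A^T y >= c,  y >= 0.

So the dual LP is:
  minimize  10y1 + 4y2 + 17y3
  subject to:
    y1 + 2y3 >= 1
    y2 + y3 >= 1
    y1, y2, y3 >= 0

Solving the primal: x* = (6.5, 4).
  primal value c^T x* = 10.5.
Solving the dual: y* = (0, 0.5, 0.5).
  dual value b^T y* = 10.5.
Strong duality: c^T x* = b^T y*. Confirmed.

10.5


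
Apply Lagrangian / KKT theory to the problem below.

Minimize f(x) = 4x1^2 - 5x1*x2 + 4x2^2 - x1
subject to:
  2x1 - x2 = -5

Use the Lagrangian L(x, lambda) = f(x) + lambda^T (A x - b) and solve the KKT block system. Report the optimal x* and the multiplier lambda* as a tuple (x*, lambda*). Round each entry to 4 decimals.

Form the Lagrangian:
  L(x, lambda) = (1/2) x^T Q x + c^T x + lambda^T (A x - b)
Stationarity (grad_x L = 0): Q x + c + A^T lambda = 0.
Primal feasibility: A x = b.

This gives the KKT block system:
  [ Q   A^T ] [ x     ]   [-c ]
  [ A    0  ] [ lambda ] = [ b ]

Solving the linear system:
  x*      = (-2.7, -0.4)
  lambda* = (10.3)
  f(x*)   = 27.1

x* = (-2.7, -0.4), lambda* = (10.3)


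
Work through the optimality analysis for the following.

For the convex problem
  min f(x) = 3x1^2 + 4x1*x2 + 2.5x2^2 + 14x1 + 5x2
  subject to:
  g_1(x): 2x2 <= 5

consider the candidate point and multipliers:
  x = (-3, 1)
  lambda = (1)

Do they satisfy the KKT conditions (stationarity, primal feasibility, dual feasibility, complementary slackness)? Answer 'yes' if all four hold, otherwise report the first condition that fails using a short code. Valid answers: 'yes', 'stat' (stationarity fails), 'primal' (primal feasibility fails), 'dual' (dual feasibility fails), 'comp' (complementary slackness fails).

Gradient of f: grad f(x) = Q x + c = (0, -2)
Constraint values g_i(x) = a_i^T x - b_i:
  g_1((-3, 1)) = -3
Stationarity residual: grad f(x) + sum_i lambda_i a_i = (0, 0)
  -> stationarity OK
Primal feasibility (all g_i <= 0): OK
Dual feasibility (all lambda_i >= 0): OK
Complementary slackness (lambda_i * g_i(x) = 0 for all i): FAILS

Verdict: the first failing condition is complementary_slackness -> comp.

comp


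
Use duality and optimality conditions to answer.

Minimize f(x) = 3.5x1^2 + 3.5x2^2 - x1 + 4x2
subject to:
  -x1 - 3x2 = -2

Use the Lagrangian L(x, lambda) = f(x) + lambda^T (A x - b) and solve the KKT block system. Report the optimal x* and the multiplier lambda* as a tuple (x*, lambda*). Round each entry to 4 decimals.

Form the Lagrangian:
  L(x, lambda) = (1/2) x^T Q x + c^T x + lambda^T (A x - b)
Stationarity (grad_x L = 0): Q x + c + A^T lambda = 0.
Primal feasibility: A x = b.

This gives the KKT block system:
  [ Q   A^T ] [ x     ]   [-c ]
  [ A    0  ] [ lambda ] = [ b ]

Solving the linear system:
  x*      = (0.5, 0.5)
  lambda* = (2.5)
  f(x*)   = 3.25

x* = (0.5, 0.5), lambda* = (2.5)


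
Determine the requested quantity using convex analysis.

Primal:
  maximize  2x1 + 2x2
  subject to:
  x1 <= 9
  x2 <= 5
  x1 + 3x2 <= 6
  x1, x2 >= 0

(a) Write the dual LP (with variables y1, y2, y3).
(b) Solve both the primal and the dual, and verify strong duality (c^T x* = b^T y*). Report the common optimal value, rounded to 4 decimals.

The standard primal-dual pair for 'max c^T x s.t. A x <= b, x >= 0' is:
  Dual:  min b^T y  s.t.  A^T y >= c,  y >= 0.

So the dual LP is:
  minimize  9y1 + 5y2 + 6y3
  subject to:
    y1 + y3 >= 2
    y2 + 3y3 >= 2
    y1, y2, y3 >= 0

Solving the primal: x* = (6, 0).
  primal value c^T x* = 12.
Solving the dual: y* = (0, 0, 2).
  dual value b^T y* = 12.
Strong duality: c^T x* = b^T y*. Confirmed.

12


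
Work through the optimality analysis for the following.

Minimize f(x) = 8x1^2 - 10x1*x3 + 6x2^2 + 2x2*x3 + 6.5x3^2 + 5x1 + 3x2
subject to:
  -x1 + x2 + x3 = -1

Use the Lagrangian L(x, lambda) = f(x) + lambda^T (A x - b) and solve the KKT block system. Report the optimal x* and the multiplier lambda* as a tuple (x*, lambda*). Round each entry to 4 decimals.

Form the Lagrangian:
  L(x, lambda) = (1/2) x^T Q x + c^T x + lambda^T (A x - b)
Stationarity (grad_x L = 0): Q x + c + A^T lambda = 0.
Primal feasibility: A x = b.

This gives the KKT block system:
  [ Q   A^T ] [ x     ]   [-c ]
  [ A    0  ] [ lambda ] = [ b ]

Solving the linear system:
  x*      = (-0.2979, -0.6809, -0.617)
  lambda* = (6.4043)
  f(x*)   = 1.4362

x* = (-0.2979, -0.6809, -0.617), lambda* = (6.4043)


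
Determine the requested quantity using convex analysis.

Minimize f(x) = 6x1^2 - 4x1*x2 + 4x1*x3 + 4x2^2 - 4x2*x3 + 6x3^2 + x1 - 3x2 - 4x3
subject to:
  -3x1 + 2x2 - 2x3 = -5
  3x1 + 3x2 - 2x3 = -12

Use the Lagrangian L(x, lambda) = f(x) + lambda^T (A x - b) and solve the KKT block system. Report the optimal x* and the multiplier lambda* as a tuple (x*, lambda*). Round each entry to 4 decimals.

Form the Lagrangian:
  L(x, lambda) = (1/2) x^T Q x + c^T x + lambda^T (A x - b)
Stationarity (grad_x L = 0): Q x + c + A^T lambda = 0.
Primal feasibility: A x = b.

This gives the KKT block system:
  [ Q   A^T ] [ x     ]   [-c ]
  [ A    0  ] [ lambda ] = [ b ]

Solving the linear system:
  x*      = (-0.7993, -2.204, 1.495)
  lambda* = (5.9237, 3.8557)
  f(x*)   = 37.8599

x* = (-0.7993, -2.204, 1.495), lambda* = (5.9237, 3.8557)


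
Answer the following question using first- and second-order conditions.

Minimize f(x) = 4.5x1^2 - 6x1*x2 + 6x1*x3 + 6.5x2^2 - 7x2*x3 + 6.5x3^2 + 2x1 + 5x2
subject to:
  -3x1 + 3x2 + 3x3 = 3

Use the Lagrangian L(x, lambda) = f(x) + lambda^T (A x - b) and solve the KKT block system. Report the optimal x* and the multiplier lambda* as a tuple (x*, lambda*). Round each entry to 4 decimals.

Form the Lagrangian:
  L(x, lambda) = (1/2) x^T Q x + c^T x + lambda^T (A x - b)
Stationarity (grad_x L = 0): Q x + c + A^T lambda = 0.
Primal feasibility: A x = b.

This gives the KKT block system:
  [ Q   A^T ] [ x     ]   [-c ]
  [ A    0  ] [ lambda ] = [ b ]

Solving the linear system:
  x*      = (-1.0714, -0.4821, 0.4107)
  lambda* = (-0.7619)
  f(x*)   = -1.1339

x* = (-1.0714, -0.4821, 0.4107), lambda* = (-0.7619)


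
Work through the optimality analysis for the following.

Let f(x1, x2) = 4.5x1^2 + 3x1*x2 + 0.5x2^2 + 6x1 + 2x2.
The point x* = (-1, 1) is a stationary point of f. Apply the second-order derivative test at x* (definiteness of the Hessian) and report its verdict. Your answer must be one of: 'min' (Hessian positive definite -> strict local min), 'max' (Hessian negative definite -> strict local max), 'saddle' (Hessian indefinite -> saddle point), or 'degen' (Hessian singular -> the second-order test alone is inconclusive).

Compute the Hessian H = grad^2 f:
  H = [[9, 3], [3, 1]]
Verify stationarity: grad f(x*) = H x* + g = (0, 0).
Eigenvalues of H: 0, 10.
H has a zero eigenvalue (singular; positive semidefinite but not definite), so H is neither positive definite, negative definite, nor indefinite. The second-order test alone is inconclusive -> degen.
(Indeed, f is constant along the null direction of H through x*, so x* is not a strict local extremum.)

degen


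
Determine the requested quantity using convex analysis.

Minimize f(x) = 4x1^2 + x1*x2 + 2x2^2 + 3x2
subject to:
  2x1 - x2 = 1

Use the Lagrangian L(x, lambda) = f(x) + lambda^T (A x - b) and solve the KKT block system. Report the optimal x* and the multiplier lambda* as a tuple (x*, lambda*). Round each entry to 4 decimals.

Form the Lagrangian:
  L(x, lambda) = (1/2) x^T Q x + c^T x + lambda^T (A x - b)
Stationarity (grad_x L = 0): Q x + c + A^T lambda = 0.
Primal feasibility: A x = b.

This gives the KKT block system:
  [ Q   A^T ] [ x     ]   [-c ]
  [ A    0  ] [ lambda ] = [ b ]

Solving the linear system:
  x*      = (0.1071, -0.7857)
  lambda* = (-0.0357)
  f(x*)   = -1.1607

x* = (0.1071, -0.7857), lambda* = (-0.0357)


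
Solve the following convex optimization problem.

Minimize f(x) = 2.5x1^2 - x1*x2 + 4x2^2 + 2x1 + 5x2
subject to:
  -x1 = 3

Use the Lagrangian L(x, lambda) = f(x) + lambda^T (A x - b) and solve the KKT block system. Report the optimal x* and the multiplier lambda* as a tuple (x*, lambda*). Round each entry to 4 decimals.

Form the Lagrangian:
  L(x, lambda) = (1/2) x^T Q x + c^T x + lambda^T (A x - b)
Stationarity (grad_x L = 0): Q x + c + A^T lambda = 0.
Primal feasibility: A x = b.

This gives the KKT block system:
  [ Q   A^T ] [ x     ]   [-c ]
  [ A    0  ] [ lambda ] = [ b ]

Solving the linear system:
  x*      = (-3, -1)
  lambda* = (-12)
  f(x*)   = 12.5

x* = (-3, -1), lambda* = (-12)


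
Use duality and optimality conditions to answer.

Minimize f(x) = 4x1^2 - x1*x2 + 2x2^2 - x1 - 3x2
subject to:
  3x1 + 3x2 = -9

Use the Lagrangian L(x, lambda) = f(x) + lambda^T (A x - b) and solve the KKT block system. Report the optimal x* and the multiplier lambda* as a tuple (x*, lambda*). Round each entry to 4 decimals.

Form the Lagrangian:
  L(x, lambda) = (1/2) x^T Q x + c^T x + lambda^T (A x - b)
Stationarity (grad_x L = 0): Q x + c + A^T lambda = 0.
Primal feasibility: A x = b.

This gives the KKT block system:
  [ Q   A^T ] [ x     ]   [-c ]
  [ A    0  ] [ lambda ] = [ b ]

Solving the linear system:
  x*      = (-1.2143, -1.7857)
  lambda* = (2.9762)
  f(x*)   = 16.6786

x* = (-1.2143, -1.7857), lambda* = (2.9762)


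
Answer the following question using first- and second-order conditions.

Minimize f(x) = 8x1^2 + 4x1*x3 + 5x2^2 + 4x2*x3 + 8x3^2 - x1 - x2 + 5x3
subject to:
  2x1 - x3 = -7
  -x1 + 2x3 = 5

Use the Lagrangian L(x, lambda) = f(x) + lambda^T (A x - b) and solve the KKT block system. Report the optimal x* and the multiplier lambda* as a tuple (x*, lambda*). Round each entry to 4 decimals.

Form the Lagrangian:
  L(x, lambda) = (1/2) x^T Q x + c^T x + lambda^T (A x - b)
Stationarity (grad_x L = 0): Q x + c + A^T lambda = 0.
Primal feasibility: A x = b.

This gives the KKT block system:
  [ Q   A^T ] [ x     ]   [-c ]
  [ A    0  ] [ lambda ] = [ b ]

Solving the linear system:
  x*      = (-3, -0.3, 1)
  lambda* = (27.4, 9.8)
  f(x*)   = 75.55

x* = (-3, -0.3, 1), lambda* = (27.4, 9.8)


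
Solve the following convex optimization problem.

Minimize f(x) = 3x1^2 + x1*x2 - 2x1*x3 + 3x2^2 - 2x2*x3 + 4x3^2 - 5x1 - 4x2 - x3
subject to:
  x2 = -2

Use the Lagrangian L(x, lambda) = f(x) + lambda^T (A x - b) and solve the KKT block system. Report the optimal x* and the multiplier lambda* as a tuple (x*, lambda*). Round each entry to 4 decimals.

Form the Lagrangian:
  L(x, lambda) = (1/2) x^T Q x + c^T x + lambda^T (A x - b)
Stationarity (grad_x L = 0): Q x + c + A^T lambda = 0.
Primal feasibility: A x = b.

This gives the KKT block system:
  [ Q   A^T ] [ x     ]   [-c ]
  [ A    0  ] [ lambda ] = [ b ]

Solving the linear system:
  x*      = (1.1364, -2, -0.0909)
  lambda* = (14.6818)
  f(x*)   = 15.8864

x* = (1.1364, -2, -0.0909), lambda* = (14.6818)


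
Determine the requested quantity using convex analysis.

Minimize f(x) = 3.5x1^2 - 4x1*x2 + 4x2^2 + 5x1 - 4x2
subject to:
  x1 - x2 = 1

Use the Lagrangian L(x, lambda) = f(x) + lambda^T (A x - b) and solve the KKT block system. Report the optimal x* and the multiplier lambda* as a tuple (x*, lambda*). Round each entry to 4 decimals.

Form the Lagrangian:
  L(x, lambda) = (1/2) x^T Q x + c^T x + lambda^T (A x - b)
Stationarity (grad_x L = 0): Q x + c + A^T lambda = 0.
Primal feasibility: A x = b.

This gives the KKT block system:
  [ Q   A^T ] [ x     ]   [-c ]
  [ A    0  ] [ lambda ] = [ b ]

Solving the linear system:
  x*      = (0.4286, -0.5714)
  lambda* = (-10.2857)
  f(x*)   = 7.3571

x* = (0.4286, -0.5714), lambda* = (-10.2857)


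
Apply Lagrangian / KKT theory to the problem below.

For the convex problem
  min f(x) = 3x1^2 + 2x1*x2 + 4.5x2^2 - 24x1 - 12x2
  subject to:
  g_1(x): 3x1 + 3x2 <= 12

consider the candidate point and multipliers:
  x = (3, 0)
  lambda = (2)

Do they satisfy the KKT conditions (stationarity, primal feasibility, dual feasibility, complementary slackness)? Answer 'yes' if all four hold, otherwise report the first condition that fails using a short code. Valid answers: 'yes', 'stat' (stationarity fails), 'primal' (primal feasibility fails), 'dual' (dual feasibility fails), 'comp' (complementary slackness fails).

Gradient of f: grad f(x) = Q x + c = (-6, -6)
Constraint values g_i(x) = a_i^T x - b_i:
  g_1((3, 0)) = -3
Stationarity residual: grad f(x) + sum_i lambda_i a_i = (0, 0)
  -> stationarity OK
Primal feasibility (all g_i <= 0): OK
Dual feasibility (all lambda_i >= 0): OK
Complementary slackness (lambda_i * g_i(x) = 0 for all i): FAILS

Verdict: the first failing condition is complementary_slackness -> comp.

comp


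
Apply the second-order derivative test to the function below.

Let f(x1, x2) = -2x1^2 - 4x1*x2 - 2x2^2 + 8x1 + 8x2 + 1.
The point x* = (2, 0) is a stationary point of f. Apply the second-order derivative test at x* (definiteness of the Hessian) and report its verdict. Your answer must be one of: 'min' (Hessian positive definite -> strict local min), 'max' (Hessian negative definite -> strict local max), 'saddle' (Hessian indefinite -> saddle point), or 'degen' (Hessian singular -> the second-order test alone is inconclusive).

Compute the Hessian H = grad^2 f:
  H = [[-4, -4], [-4, -4]]
Verify stationarity: grad f(x*) = H x* + g = (0, 0).
Eigenvalues of H: -8, 0.
H has a zero eigenvalue (singular; negative semidefinite but not definite), so H is neither positive definite, negative definite, nor indefinite. The second-order test alone is inconclusive -> degen.
(Indeed, f is constant along the null direction of H through x*, so x* is not a strict local extremum.)

degen


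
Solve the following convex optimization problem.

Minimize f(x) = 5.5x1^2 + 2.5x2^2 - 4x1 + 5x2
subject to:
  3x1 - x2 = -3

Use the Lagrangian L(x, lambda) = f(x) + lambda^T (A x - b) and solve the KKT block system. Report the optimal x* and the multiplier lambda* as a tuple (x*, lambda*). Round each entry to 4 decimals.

Form the Lagrangian:
  L(x, lambda) = (1/2) x^T Q x + c^T x + lambda^T (A x - b)
Stationarity (grad_x L = 0): Q x + c + A^T lambda = 0.
Primal feasibility: A x = b.

This gives the KKT block system:
  [ Q   A^T ] [ x     ]   [-c ]
  [ A    0  ] [ lambda ] = [ b ]

Solving the linear system:
  x*      = (-1, 0)
  lambda* = (5)
  f(x*)   = 9.5

x* = (-1, 0), lambda* = (5)


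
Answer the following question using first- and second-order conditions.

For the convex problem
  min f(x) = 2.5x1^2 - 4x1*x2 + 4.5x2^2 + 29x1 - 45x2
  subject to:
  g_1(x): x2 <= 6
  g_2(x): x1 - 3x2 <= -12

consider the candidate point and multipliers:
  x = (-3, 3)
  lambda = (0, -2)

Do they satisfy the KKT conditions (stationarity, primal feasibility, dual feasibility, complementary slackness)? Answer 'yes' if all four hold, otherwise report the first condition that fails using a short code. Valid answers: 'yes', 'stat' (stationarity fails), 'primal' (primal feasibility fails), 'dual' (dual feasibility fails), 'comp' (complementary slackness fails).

Gradient of f: grad f(x) = Q x + c = (2, -6)
Constraint values g_i(x) = a_i^T x - b_i:
  g_1((-3, 3)) = -3
  g_2((-3, 3)) = 0
Stationarity residual: grad f(x) + sum_i lambda_i a_i = (0, 0)
  -> stationarity OK
Primal feasibility (all g_i <= 0): OK
Dual feasibility (all lambda_i >= 0): FAILS
Complementary slackness (lambda_i * g_i(x) = 0 for all i): OK

Verdict: the first failing condition is dual_feasibility -> dual.

dual


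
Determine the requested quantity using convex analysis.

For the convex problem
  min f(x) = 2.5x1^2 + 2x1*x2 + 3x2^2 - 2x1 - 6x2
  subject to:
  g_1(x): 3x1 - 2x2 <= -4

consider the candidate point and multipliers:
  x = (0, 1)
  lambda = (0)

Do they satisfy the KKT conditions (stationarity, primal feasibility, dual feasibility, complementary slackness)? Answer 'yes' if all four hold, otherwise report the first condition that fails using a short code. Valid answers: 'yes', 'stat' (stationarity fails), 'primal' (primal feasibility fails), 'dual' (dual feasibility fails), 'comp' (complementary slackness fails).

Gradient of f: grad f(x) = Q x + c = (0, 0)
Constraint values g_i(x) = a_i^T x - b_i:
  g_1((0, 1)) = 2
Stationarity residual: grad f(x) + sum_i lambda_i a_i = (0, 0)
  -> stationarity OK
Primal feasibility (all g_i <= 0): FAILS
Dual feasibility (all lambda_i >= 0): OK
Complementary slackness (lambda_i * g_i(x) = 0 for all i): OK

Verdict: the first failing condition is primal_feasibility -> primal.

primal


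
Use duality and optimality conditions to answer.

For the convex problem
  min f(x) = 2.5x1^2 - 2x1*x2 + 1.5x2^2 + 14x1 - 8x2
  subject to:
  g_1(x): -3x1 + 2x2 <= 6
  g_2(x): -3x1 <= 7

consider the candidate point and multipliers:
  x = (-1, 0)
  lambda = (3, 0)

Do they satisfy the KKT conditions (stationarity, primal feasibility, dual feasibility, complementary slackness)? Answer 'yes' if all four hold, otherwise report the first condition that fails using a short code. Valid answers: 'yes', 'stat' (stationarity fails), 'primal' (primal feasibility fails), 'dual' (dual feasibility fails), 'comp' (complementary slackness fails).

Gradient of f: grad f(x) = Q x + c = (9, -6)
Constraint values g_i(x) = a_i^T x - b_i:
  g_1((-1, 0)) = -3
  g_2((-1, 0)) = -4
Stationarity residual: grad f(x) + sum_i lambda_i a_i = (0, 0)
  -> stationarity OK
Primal feasibility (all g_i <= 0): OK
Dual feasibility (all lambda_i >= 0): OK
Complementary slackness (lambda_i * g_i(x) = 0 for all i): FAILS

Verdict: the first failing condition is complementary_slackness -> comp.

comp


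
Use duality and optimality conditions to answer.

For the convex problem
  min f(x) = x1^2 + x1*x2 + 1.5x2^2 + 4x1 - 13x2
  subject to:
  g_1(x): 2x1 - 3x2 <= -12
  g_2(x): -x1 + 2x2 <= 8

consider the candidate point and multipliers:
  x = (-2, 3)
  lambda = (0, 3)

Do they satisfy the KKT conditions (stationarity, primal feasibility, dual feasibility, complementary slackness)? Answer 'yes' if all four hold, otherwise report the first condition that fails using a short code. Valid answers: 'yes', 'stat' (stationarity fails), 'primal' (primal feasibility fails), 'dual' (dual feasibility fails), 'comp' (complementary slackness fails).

Gradient of f: grad f(x) = Q x + c = (3, -6)
Constraint values g_i(x) = a_i^T x - b_i:
  g_1((-2, 3)) = -1
  g_2((-2, 3)) = 0
Stationarity residual: grad f(x) + sum_i lambda_i a_i = (0, 0)
  -> stationarity OK
Primal feasibility (all g_i <= 0): OK
Dual feasibility (all lambda_i >= 0): OK
Complementary slackness (lambda_i * g_i(x) = 0 for all i): OK

Verdict: yes, KKT holds.

yes


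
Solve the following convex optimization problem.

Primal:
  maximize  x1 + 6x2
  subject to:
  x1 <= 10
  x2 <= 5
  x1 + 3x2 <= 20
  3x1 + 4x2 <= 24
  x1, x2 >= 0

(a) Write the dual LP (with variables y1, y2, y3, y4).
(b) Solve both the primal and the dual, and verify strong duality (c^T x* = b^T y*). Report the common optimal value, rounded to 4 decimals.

The standard primal-dual pair for 'max c^T x s.t. A x <= b, x >= 0' is:
  Dual:  min b^T y  s.t.  A^T y >= c,  y >= 0.

So the dual LP is:
  minimize  10y1 + 5y2 + 20y3 + 24y4
  subject to:
    y1 + y3 + 3y4 >= 1
    y2 + 3y3 + 4y4 >= 6
    y1, y2, y3, y4 >= 0

Solving the primal: x* = (1.3333, 5).
  primal value c^T x* = 31.3333.
Solving the dual: y* = (0, 4.6667, 0, 0.3333).
  dual value b^T y* = 31.3333.
Strong duality: c^T x* = b^T y*. Confirmed.

31.3333
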